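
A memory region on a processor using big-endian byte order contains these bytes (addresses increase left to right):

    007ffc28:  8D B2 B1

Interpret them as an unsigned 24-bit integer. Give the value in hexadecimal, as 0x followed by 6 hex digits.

Big-endian: lowest address holds the most-significant byte.
The bytes are already most-significant first: 0x8DB2B1.

0x8DB2B1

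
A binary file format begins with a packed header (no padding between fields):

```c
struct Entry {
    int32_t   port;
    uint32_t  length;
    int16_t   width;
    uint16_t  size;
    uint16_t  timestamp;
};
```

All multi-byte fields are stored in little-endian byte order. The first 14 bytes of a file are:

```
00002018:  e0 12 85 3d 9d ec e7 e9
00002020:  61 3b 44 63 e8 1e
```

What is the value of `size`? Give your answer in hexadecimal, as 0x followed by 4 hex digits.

`size` follows `port` (4 B), `length` (4 B), `width` (2 B), so it starts at offset 4 + 4 + 2 = 10 and occupies 2 bytes.
Bytes at offsets 10..11: 44 63.
In little-endian order the low byte comes first in memory.
Reassemble most-significant byte first: 63 44 → 0x6344.

0x6344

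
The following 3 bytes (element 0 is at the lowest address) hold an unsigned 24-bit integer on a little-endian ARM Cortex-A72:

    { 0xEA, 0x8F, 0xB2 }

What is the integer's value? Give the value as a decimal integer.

In little-endian order the low byte comes first in memory.
Reassemble most-significant byte first: B2 8F EA → 0xB28FEA.
0xB28FEA = 11702250.

11702250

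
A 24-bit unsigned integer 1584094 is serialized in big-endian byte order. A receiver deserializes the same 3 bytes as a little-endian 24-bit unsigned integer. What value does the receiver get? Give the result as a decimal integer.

14560024

1584094 in 24-bit hexadecimal is 0x182BDE.
Stored big-endian, the bytes at ascending addresses are 18 2B DE.
Read back as little-endian, the first byte is least significant, giving 0xDE2B18.
0xDE2B18 = 14560024.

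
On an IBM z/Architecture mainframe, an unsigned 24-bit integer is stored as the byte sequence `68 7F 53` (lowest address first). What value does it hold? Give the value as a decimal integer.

Big-endian stores the most-significant byte at the lowest address.
The bytes are already most-significant first: 0x687F53.
0x687F53 = 6848339.

6848339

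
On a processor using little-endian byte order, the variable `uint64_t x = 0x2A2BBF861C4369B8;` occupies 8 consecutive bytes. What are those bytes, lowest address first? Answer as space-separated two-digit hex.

B8 69 43 1C 86 BF 2B 2A

Split into bytes (most-significant first): 2A 2B BF 86 1C 43 69 B8.
Little-endian stores the least-significant byte at the lowest address.
So at ascending addresses the bytes are B8 69 43 1C 86 BF 2B 2A.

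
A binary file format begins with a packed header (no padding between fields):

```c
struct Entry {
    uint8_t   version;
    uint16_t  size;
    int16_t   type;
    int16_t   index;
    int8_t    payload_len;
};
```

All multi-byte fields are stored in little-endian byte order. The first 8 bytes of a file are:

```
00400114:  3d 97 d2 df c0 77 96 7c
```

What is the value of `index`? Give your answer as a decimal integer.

-27017

`index` follows `version` (1 B), `size` (2 B), `type` (2 B), so it starts at offset 1 + 2 + 2 = 5 and occupies 2 bytes.
Bytes at offsets 5..6: 77 96.
In little-endian order the low byte comes first in memory.
Reassemble most-significant byte first: 96 77 → 0x9677.
Top bit is set, so as a signed 16-bit value this is 0x9677 − 2^16 = -27017.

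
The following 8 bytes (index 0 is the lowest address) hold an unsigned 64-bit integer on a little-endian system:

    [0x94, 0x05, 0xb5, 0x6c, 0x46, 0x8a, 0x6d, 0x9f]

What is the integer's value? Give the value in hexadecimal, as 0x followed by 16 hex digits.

0x9F6D8A466CB50594

Little-endian: lowest address holds the least-significant byte.
Reassemble most-significant byte first: 9F 6D 8A 46 6C B5 05 94 → 0x9F6D8A466CB50594.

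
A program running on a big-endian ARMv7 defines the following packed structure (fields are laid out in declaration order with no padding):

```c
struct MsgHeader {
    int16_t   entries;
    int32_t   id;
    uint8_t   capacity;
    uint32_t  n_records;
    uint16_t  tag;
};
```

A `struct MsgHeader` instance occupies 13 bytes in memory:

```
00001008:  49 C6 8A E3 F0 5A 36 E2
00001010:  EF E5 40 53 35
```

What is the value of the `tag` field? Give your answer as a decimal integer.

`tag` follows `entries` (2 B), `id` (4 B), `capacity` (1 B), `n_records` (4 B), so it starts at offset 2 + 4 + 1 + 4 = 11 and occupies 2 bytes.
Bytes at offsets 11..12: 53 35.
In big-endian order the high byte comes first in memory.
The bytes are already most-significant first: 0x5335.
0x5335 = 21301.

21301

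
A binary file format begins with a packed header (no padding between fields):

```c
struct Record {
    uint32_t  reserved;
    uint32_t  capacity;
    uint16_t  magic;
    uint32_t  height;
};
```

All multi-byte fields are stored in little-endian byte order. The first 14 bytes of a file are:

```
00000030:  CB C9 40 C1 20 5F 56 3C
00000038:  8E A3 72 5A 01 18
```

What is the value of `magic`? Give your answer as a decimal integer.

41870

`magic` follows `reserved` (4 B), `capacity` (4 B), so it starts at offset 4 + 4 = 8 and occupies 2 bytes.
Bytes at offsets 8..9: 8E A3.
Little-endian: lowest address holds the least-significant byte.
Reassemble most-significant byte first: A3 8E → 0xA38E.
0xA38E = 41870.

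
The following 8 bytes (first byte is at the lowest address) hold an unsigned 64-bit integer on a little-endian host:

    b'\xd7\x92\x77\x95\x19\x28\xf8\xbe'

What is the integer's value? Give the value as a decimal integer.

13760792751777485527

Little-endian stores the least-significant byte at the lowest address.
Reassemble most-significant byte first: BE F8 28 19 95 77 92 D7 → 0xBEF82819957792D7.
0xBEF82819957792D7 = 13760792751777485527.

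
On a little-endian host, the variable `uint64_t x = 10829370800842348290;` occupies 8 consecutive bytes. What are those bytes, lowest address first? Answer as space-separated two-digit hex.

02 17 32 ED 5D A7 49 96

10829370800842348290 in hexadecimal, padded to 64 bits, is 0x9649A75DED321702.
Split into bytes (most-significant first): 96 49 A7 5D ED 32 17 02.
In little-endian order the low byte comes first in memory.
So at ascending addresses the bytes are 02 17 32 ED 5D A7 49 96.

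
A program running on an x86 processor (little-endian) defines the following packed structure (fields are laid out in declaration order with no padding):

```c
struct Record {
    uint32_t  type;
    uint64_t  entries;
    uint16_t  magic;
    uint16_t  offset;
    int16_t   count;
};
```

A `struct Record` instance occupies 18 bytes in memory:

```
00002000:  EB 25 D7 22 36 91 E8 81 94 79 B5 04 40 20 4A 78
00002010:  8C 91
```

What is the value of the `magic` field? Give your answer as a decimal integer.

8256

`magic` follows `type` (4 B), `entries` (8 B), so it starts at offset 4 + 8 = 12 and occupies 2 bytes.
Bytes at offsets 12..13: 40 20.
Little-endian: lowest address holds the least-significant byte.
Reassemble most-significant byte first: 20 40 → 0x2040.
0x2040 = 8256.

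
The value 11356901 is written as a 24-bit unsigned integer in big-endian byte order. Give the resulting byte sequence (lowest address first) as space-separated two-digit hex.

AD 4A E5

11356901 in hexadecimal, padded to 24 bits, is 0xAD4AE5.
Split into bytes (most-significant first): AD 4A E5.
Big-endian stores the most-significant byte at the lowest address.
So the memory order matches the most-significant-first order: AD 4A E5.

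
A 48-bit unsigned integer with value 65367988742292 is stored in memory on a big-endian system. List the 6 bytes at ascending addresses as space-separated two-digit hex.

65367988742292 in hexadecimal, padded to 48 bits, is 0x3B73ABBFA894.
Split into bytes (most-significant first): 3B 73 AB BF A8 94.
Big-endian stores the most-significant byte at the lowest address.
So the memory order matches the most-significant-first order: 3B 73 AB BF A8 94.

3B 73 AB BF A8 94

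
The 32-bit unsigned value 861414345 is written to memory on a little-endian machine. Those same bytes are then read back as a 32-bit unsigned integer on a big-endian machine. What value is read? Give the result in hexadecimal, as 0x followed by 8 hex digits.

861414345 in 32-bit hexadecimal is 0x335823C9.
Stored little-endian, the bytes at ascending addresses are C9 23 58 33.
Read back as big-endian, the last byte is least significant, giving 0xC9235833.

0xC9235833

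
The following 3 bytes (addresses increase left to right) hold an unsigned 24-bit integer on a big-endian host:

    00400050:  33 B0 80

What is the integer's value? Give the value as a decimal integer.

In big-endian order the high byte comes first in memory.
The bytes are already most-significant first: 0x33B080.
0x33B080 = 3387520.

3387520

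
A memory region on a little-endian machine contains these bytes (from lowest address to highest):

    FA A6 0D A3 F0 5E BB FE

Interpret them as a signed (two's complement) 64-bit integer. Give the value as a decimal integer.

-91374979810220294

In little-endian order the low byte comes first in memory.
Reassemble most-significant byte first: FE BB 5E F0 A3 0D A6 FA → 0xFEBB5EF0A30DA6FA.
Top bit is set, so as a signed 64-bit value this is 0xFEBB5EF0A30DA6FA − 2^64 = -91374979810220294.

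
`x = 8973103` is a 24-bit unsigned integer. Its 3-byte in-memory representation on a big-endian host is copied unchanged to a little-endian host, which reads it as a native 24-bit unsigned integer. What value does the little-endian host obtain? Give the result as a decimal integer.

8973103 in 24-bit hexadecimal is 0x88EB2F.
Stored big-endian, the bytes at ascending addresses are 88 EB 2F.
Read back as little-endian, the first byte is least significant, giving 0x2FEB88.
0x2FEB88 = 3140488.

3140488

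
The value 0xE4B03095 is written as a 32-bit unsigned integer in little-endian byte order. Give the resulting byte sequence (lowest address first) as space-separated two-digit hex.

Split into bytes (most-significant first): E4 B0 30 95.
Little-endian: lowest address holds the least-significant byte.
So at ascending addresses the bytes are 95 30 B0 E4.

95 30 B0 E4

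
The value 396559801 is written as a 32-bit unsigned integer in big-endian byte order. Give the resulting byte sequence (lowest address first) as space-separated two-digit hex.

396559801 in hexadecimal, padded to 32 bits, is 0x17A305B9.
Split into bytes (most-significant first): 17 A3 05 B9.
Big-endian stores the most-significant byte at the lowest address.
So the memory order matches the most-significant-first order: 17 A3 05 B9.

17 A3 05 B9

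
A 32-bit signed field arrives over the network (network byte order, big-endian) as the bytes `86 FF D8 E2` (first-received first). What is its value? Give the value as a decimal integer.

In big-endian order the high byte comes first in memory.
The bytes are already most-significant first: 0x86FFD8E2.
Top bit is set, so as a signed 32-bit value this is 0x86FFD8E2 − 2^32 = -2030053150.

-2030053150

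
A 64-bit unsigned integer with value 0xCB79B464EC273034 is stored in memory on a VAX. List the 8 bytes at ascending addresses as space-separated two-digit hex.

Split into bytes (most-significant first): CB 79 B4 64 EC 27 30 34.
Little-endian: lowest address holds the least-significant byte.
So at ascending addresses the bytes are 34 30 27 EC 64 B4 79 CB.

34 30 27 EC 64 B4 79 CB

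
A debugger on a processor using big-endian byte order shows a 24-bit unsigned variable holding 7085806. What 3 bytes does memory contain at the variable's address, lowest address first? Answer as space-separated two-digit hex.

6C 1E EE

7085806 in hexadecimal, padded to 24 bits, is 0x6C1EEE.
Split into bytes (most-significant first): 6C 1E EE.
Big-endian: lowest address holds the most-significant byte.
So the memory order matches the most-significant-first order: 6C 1E EE.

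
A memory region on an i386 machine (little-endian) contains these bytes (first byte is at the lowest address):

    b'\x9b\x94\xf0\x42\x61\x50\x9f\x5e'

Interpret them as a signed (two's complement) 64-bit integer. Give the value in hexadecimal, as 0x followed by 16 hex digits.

Little-endian stores the least-significant byte at the lowest address.
Reassemble most-significant byte first: 5E 9F 50 61 42 F0 94 9B → 0x5E9F506142F0949B.

0x5E9F506142F0949B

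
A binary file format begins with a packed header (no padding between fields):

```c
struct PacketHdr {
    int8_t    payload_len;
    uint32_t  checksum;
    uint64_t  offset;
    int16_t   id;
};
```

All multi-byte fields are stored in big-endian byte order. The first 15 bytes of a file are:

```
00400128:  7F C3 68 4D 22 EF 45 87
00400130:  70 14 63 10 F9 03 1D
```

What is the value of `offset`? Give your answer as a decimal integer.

`offset` follows `payload_len` (1 B), `checksum` (4 B), so it starts at offset 1 + 4 = 5 and occupies 8 bytes.
Bytes at offsets 5..12: EF 45 87 70 14 63 10 F9.
Big-endian: lowest address holds the most-significant byte.
The bytes are already most-significant first: 0xEF458770146310F9.
0xEF458770146310F9 = 17241335663905935609.

17241335663905935609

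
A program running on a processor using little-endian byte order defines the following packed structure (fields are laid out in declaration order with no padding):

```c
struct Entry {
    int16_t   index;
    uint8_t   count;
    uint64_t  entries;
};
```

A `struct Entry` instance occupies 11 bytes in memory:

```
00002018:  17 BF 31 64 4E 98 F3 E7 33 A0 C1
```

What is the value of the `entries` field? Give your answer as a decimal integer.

13952208716911103588

`entries` follows `index` (2 B), `count` (1 B), so it starts at offset 2 + 1 = 3 and occupies 8 bytes.
Bytes at offsets 3..10: 64 4E 98 F3 E7 33 A0 C1.
Little-endian stores the least-significant byte at the lowest address.
Reassemble most-significant byte first: C1 A0 33 E7 F3 98 4E 64 → 0xC1A033E7F3984E64.
0xC1A033E7F3984E64 = 13952208716911103588.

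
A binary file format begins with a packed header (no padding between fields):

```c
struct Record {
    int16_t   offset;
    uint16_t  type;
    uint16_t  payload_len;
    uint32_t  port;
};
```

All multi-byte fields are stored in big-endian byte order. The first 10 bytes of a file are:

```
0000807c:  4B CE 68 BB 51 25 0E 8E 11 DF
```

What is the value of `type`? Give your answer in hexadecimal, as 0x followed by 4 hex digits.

0x68BB

`type` follows `offset` (2 bytes), so it starts at byte offset 2 and occupies 2 bytes.
Bytes at offsets 2..3: 68 BB.
In big-endian order the high byte comes first in memory.
The bytes are already most-significant first: 0x68BB.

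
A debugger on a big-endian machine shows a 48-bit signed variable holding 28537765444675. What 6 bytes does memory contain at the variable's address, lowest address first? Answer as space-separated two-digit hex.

19 F4 77 5F 3C 43

28537765444675 in hexadecimal, padded to 48 bits, is 0x19F4775F3C43.
Split into bytes (most-significant first): 19 F4 77 5F 3C 43.
Big-endian stores the most-significant byte at the lowest address.
So the memory order matches the most-significant-first order: 19 F4 77 5F 3C 43.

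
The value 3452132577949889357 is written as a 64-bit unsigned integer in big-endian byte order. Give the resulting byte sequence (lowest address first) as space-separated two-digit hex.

2F E8 70 4A 1A 41 B3 4D

3452132577949889357 in hexadecimal, padded to 64 bits, is 0x2FE8704A1A41B34D.
Split into bytes (most-significant first): 2F E8 70 4A 1A 41 B3 4D.
Big-endian: lowest address holds the most-significant byte.
So the memory order matches the most-significant-first order: 2F E8 70 4A 1A 41 B3 4D.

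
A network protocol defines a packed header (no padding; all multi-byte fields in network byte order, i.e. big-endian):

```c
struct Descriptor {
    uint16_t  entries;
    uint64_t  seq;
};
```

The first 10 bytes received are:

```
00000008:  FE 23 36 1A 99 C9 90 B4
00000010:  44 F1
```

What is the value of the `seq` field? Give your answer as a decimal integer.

3898597518437795057

`seq` follows `entries` (2 bytes), so it starts at byte offset 2 and occupies 8 bytes.
Bytes at offsets 2..9: 36 1A 99 C9 90 B4 44 F1.
Big-endian stores the most-significant byte at the lowest address.
The bytes are already most-significant first: 0x361A99C990B444F1.
0x361A99C990B444F1 = 3898597518437795057.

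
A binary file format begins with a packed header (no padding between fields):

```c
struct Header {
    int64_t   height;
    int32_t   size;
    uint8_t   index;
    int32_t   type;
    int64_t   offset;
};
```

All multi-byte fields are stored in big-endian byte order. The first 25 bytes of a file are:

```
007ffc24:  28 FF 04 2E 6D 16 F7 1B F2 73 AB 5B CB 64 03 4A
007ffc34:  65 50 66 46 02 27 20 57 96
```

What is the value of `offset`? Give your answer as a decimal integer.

5793394945719031702

`offset` follows `height` (8 B), `size` (4 B), `index` (1 B), `type` (4 B), so it starts at offset 8 + 4 + 1 + 4 = 17 and occupies 8 bytes.
Bytes at offsets 17..24: 50 66 46 02 27 20 57 96.
Big-endian: lowest address holds the most-significant byte.
The bytes are already most-significant first: 0x5066460227205796.
0x5066460227205796 = 5793394945719031702.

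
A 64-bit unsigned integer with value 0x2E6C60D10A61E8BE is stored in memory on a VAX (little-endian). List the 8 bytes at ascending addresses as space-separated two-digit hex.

BE E8 61 0A D1 60 6C 2E

Split into bytes (most-significant first): 2E 6C 60 D1 0A 61 E8 BE.
In little-endian order the low byte comes first in memory.
So at ascending addresses the bytes are BE E8 61 0A D1 60 6C 2E.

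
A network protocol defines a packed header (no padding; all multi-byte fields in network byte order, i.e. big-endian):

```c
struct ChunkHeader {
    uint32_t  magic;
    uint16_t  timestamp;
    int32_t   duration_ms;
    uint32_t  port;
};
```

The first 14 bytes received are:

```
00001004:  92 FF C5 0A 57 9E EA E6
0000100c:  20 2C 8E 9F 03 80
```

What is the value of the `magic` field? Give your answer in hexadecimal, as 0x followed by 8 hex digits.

`magic` is the first field, at byte offset 0, occupying 4 bytes.
Bytes at offsets 0..3: 92 FF C5 0A.
Big-endian: lowest address holds the most-significant byte.
The bytes are already most-significant first: 0x92FFC50A.

0x92FFC50A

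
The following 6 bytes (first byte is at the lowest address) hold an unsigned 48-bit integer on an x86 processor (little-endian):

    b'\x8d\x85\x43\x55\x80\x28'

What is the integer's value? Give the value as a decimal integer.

44531651413389

In little-endian order the low byte comes first in memory.
Reassemble most-significant byte first: 28 80 55 43 85 8D → 0x28805543858D.
0x28805543858D = 44531651413389.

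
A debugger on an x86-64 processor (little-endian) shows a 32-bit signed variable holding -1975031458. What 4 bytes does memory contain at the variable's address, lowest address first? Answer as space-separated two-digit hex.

5E 69 47 8A

Two's complement of -1975031458 in 32 bits: 1975031458 = 0x75B896A2; invert → 0x8A47695D; add 1 → 0x8A47695E.
Split into bytes (most-significant first): 8A 47 69 5E.
Little-endian: lowest address holds the least-significant byte.
So at ascending addresses the bytes are 5E 69 47 8A.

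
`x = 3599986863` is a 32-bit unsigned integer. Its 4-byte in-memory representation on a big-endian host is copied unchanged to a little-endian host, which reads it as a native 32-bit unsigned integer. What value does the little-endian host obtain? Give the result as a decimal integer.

3599986863 in 32-bit hexadecimal is 0xD69370AF.
Stored big-endian, the bytes at ascending addresses are D6 93 70 AF.
Read back as little-endian, the first byte is least significant, giving 0xAF7093D6.
0xAF7093D6 = 2943390678.

2943390678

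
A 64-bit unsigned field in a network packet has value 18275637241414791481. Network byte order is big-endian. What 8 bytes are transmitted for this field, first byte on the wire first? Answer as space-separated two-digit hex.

FD A0 1B 3E 1A 6D B1 39

18275637241414791481 in hexadecimal, padded to 64 bits, is 0xFDA01B3E1A6DB139.
Split into bytes (most-significant first): FD A0 1B 3E 1A 6D B1 39.
Big-endian: lowest address holds the most-significant byte.
So the memory order matches the most-significant-first order: FD A0 1B 3E 1A 6D B1 39.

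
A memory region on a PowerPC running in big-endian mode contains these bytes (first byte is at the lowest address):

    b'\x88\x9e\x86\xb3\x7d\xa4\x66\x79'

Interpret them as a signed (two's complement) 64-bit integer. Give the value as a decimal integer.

In big-endian order the high byte comes first in memory.
The bytes are already most-significant first: 0x889E86B37DA46679.
Top bit is set, so as a signed 64-bit value this is 0x889E86B37DA46679 − 2^64 = -8602290132765874567.

-8602290132765874567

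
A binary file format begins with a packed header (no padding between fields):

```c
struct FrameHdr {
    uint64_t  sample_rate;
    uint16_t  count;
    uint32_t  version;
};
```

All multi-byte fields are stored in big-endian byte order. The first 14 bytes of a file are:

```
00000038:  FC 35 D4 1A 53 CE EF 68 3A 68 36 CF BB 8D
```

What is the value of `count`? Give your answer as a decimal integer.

`count` follows `sample_rate` (8 bytes), so it starts at byte offset 8 and occupies 2 bytes.
Bytes at offsets 8..9: 3A 68.
Big-endian: lowest address holds the most-significant byte.
The bytes are already most-significant first: 0x3A68.
0x3A68 = 14952.

14952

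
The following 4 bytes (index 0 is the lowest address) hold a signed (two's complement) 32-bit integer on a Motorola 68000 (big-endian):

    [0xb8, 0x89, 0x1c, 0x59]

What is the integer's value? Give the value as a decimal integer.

In big-endian order the high byte comes first in memory.
The bytes are already most-significant first: 0xB8891C59.
Top bit is set, so as a signed 32-bit value this is 0xB8891C59 − 2^32 = -1198973863.

-1198973863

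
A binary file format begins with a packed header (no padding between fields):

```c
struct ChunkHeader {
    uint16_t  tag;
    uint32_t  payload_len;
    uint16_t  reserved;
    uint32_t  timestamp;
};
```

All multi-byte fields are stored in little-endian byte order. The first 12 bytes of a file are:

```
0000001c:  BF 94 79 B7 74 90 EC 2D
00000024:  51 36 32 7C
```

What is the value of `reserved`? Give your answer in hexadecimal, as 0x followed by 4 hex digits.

`reserved` follows `tag` (2 B), `payload_len` (4 B), so it starts at offset 2 + 4 = 6 and occupies 2 bytes.
Bytes at offsets 6..7: EC 2D.
In little-endian order the low byte comes first in memory.
Reassemble most-significant byte first: 2D EC → 0x2DEC.

0x2DEC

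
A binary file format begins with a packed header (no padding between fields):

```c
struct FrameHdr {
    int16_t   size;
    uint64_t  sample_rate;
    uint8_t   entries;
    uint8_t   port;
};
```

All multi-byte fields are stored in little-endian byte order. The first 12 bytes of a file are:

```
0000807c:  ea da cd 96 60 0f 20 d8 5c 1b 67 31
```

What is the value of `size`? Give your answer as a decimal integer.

-9494

`size` is the first field, at byte offset 0, occupying 2 bytes.
Bytes at offsets 0..1: EA DA.
Little-endian stores the least-significant byte at the lowest address.
Reassemble most-significant byte first: DA EA → 0xDAEA.
Top bit is set, so as a signed 16-bit value this is 0xDAEA − 2^16 = -9494.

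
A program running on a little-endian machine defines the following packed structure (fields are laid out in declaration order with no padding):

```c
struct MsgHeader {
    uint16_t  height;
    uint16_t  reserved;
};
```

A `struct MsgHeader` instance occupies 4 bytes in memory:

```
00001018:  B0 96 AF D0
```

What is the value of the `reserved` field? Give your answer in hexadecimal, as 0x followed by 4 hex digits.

0xD0AF

`reserved` follows `height` (2 bytes), so it starts at byte offset 2 and occupies 2 bytes.
Bytes at offsets 2..3: AF D0.
Little-endian: lowest address holds the least-significant byte.
Reassemble most-significant byte first: D0 AF → 0xD0AF.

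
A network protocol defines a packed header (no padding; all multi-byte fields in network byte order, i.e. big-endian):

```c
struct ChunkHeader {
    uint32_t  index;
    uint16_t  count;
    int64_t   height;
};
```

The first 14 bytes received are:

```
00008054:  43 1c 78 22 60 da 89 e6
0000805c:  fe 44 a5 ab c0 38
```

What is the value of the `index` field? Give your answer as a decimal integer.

`index` is the first field, at byte offset 0, occupying 4 bytes.
Bytes at offsets 0..3: 43 1C 78 22.
In big-endian order the high byte comes first in memory.
The bytes are already most-significant first: 0x431C7822.
0x431C7822 = 1125939234.

1125939234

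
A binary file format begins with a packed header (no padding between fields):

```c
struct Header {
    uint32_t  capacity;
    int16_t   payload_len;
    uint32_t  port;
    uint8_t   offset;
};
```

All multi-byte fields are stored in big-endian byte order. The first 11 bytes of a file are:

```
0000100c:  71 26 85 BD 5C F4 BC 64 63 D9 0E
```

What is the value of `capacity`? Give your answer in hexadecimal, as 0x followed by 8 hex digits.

`capacity` is the first field, at byte offset 0, occupying 4 bytes.
Bytes at offsets 0..3: 71 26 85 BD.
Big-endian: lowest address holds the most-significant byte.
The bytes are already most-significant first: 0x712685BD.

0x712685BD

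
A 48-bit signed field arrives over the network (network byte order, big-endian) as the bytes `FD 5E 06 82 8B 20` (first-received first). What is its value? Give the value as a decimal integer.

In big-endian order the high byte comes first in memory.
The bytes are already most-significant first: 0xFD5E06828B20.
Top bit is set, so as a signed 48-bit value this is 0xFD5E06828B20 − 2^48 = -2894698738912.

-2894698738912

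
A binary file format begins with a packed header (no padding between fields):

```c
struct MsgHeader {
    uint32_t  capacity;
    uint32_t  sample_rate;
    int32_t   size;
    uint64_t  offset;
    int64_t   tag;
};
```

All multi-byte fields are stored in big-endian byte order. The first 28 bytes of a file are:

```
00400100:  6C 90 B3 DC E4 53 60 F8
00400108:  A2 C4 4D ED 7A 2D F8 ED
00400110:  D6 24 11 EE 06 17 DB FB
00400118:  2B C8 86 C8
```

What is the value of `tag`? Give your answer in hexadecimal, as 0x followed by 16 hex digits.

0x0617DBFB2BC886C8

`tag` follows `capacity` (4 B), `sample_rate` (4 B), `size` (4 B), `offset` (8 B), so it starts at offset 4 + 4 + 4 + 8 = 20 and occupies 8 bytes.
Bytes at offsets 20..27: 06 17 DB FB 2B C8 86 C8.
In big-endian order the high byte comes first in memory.
The bytes are already most-significant first: 0x0617DBFB2BC886C8.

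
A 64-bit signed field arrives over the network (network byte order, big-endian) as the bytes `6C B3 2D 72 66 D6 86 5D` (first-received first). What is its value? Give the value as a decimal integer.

Big-endian: lowest address holds the most-significant byte.
The bytes are already most-significant first: 0x6CB32D7266D6865D.
0x6CB32D7266D6865D = 7832654146302281309.

7832654146302281309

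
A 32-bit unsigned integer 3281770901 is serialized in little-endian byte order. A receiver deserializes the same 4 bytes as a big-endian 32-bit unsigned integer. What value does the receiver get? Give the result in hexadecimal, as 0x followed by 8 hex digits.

3281770901 in 32-bit hexadecimal is 0xC39BD995.
Stored little-endian, the bytes at ascending addresses are 95 D9 9B C3.
Read back as big-endian, the last byte is least significant, giving 0x95D99BC3.

0x95D99BC3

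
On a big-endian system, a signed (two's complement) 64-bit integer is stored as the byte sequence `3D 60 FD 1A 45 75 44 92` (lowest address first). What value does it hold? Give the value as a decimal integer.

Big-endian: lowest address holds the most-significant byte.
The bytes are already most-significant first: 0x3D60FD1A45754492.
0x3D60FD1A45754492 = 4422813123354117266.

4422813123354117266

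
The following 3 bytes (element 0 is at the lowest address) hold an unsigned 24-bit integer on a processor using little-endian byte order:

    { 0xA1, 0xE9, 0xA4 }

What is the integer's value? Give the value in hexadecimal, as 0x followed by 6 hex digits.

Little-endian: lowest address holds the least-significant byte.
Reassemble most-significant byte first: A4 E9 A1 → 0xA4E9A1.

0xA4E9A1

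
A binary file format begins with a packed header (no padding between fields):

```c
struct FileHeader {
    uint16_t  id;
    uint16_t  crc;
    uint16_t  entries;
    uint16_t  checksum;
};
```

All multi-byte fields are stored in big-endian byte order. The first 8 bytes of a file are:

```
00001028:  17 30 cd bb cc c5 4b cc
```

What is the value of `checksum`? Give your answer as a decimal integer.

19404

`checksum` follows `id` (2 B), `crc` (2 B), `entries` (2 B), so it starts at offset 2 + 2 + 2 = 6 and occupies 2 bytes.
Bytes at offsets 6..7: 4B CC.
Big-endian: lowest address holds the most-significant byte.
The bytes are already most-significant first: 0x4BCC.
0x4BCC = 19404.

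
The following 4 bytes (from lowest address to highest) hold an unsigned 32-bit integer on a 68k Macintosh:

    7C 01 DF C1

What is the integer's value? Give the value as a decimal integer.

Big-endian stores the most-significant byte at the lowest address.
The bytes are already most-significant first: 0x7C01DFC1.
0x7C01DFC1 = 2080497601.

2080497601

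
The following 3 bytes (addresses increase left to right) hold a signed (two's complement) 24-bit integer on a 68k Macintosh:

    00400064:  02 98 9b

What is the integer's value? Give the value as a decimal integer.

170139

In big-endian order the high byte comes first in memory.
The bytes are already most-significant first: 0x02989B.
0x02989B = 170139.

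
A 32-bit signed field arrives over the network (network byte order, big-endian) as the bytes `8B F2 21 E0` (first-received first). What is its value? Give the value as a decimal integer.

In big-endian order the high byte comes first in memory.
The bytes are already most-significant first: 0x8BF221E0.
Top bit is set, so as a signed 32-bit value this is 0x8BF221E0 − 2^32 = -1947065888.

-1947065888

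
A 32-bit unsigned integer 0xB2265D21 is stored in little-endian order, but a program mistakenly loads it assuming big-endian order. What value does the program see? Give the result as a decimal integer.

Stored little-endian, the bytes at ascending addresses are 21 5D 26 B2.
Read back as big-endian, the last byte is least significant, giving 0x215D26B2.
0x215D26B2 = 559752882.

559752882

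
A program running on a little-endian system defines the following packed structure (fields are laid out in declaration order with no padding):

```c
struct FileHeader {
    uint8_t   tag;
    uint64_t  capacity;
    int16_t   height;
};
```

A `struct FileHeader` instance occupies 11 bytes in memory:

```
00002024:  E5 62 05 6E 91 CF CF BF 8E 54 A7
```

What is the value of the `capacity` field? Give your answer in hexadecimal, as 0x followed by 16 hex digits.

`capacity` follows `tag` (1 byte), so it starts at byte offset 1 and occupies 8 bytes.
Bytes at offsets 1..8: 62 05 6E 91 CF CF BF 8E.
In little-endian order the low byte comes first in memory.
Reassemble most-significant byte first: 8E BF CF CF 91 6E 05 62 → 0x8EBFCFCF916E0562.

0x8EBFCFCF916E0562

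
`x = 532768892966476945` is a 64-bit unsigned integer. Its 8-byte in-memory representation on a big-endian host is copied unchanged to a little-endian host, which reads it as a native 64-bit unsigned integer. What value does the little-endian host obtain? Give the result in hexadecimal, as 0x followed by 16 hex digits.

0x911CA5447CC66407

532768892966476945 in 64-bit hexadecimal is 0x0764C67C44A51C91.
Stored big-endian, the bytes at ascending addresses are 07 64 C6 7C 44 A5 1C 91.
Read back as little-endian, the first byte is least significant, giving 0x911CA5447CC66407.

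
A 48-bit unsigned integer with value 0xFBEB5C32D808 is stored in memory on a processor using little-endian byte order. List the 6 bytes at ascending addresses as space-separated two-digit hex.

08 D8 32 5C EB FB

Split into bytes (most-significant first): FB EB 5C 32 D8 08.
Little-endian: lowest address holds the least-significant byte.
So at ascending addresses the bytes are 08 D8 32 5C EB FB.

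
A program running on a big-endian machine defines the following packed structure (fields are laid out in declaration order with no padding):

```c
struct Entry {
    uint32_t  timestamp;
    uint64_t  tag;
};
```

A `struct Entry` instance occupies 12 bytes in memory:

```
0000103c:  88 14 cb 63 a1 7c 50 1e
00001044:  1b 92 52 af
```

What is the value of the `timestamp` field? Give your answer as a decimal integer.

2283064163

`timestamp` is the first field, at byte offset 0, occupying 4 bytes.
Bytes at offsets 0..3: 88 14 CB 63.
Big-endian: lowest address holds the most-significant byte.
The bytes are already most-significant first: 0x8814CB63.
0x8814CB63 = 2283064163.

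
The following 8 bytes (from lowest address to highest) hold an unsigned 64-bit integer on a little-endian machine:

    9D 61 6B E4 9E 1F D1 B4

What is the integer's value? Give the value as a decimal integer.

Little-endian: lowest address holds the least-significant byte.
Reassemble most-significant byte first: B4 D1 1F 9E E4 6B 61 9D → 0xB4D11F9EE46B619D.
0xB4D11F9EE46B619D = 13029229964257091997.

13029229964257091997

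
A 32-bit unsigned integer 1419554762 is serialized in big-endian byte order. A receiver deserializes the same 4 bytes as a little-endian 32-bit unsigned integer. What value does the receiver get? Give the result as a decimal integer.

3400506452

1419554762 in 32-bit hexadecimal is 0x549CAFCA.
Stored big-endian, the bytes at ascending addresses are 54 9C AF CA.
Read back as little-endian, the first byte is least significant, giving 0xCAAF9C54.
0xCAAF9C54 = 3400506452.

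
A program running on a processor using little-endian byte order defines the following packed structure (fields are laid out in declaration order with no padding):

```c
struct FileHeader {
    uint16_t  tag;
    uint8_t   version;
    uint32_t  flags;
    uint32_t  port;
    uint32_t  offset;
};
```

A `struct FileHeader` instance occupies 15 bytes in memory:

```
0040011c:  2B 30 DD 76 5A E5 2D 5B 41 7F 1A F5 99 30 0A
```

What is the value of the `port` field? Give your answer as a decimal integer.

444547419

`port` follows `tag` (2 B), `version` (1 B), `flags` (4 B), so it starts at offset 2 + 1 + 4 = 7 and occupies 4 bytes.
Bytes at offsets 7..10: 5B 41 7F 1A.
Little-endian: lowest address holds the least-significant byte.
Reassemble most-significant byte first: 1A 7F 41 5B → 0x1A7F415B.
0x1A7F415B = 444547419.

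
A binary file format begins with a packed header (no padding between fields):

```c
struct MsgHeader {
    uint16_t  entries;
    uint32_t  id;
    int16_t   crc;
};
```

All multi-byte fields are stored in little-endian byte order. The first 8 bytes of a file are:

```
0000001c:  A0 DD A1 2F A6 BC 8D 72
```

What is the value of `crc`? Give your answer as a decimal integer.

`crc` follows `entries` (2 B), `id` (4 B), so it starts at offset 2 + 4 = 6 and occupies 2 bytes.
Bytes at offsets 6..7: 8D 72.
Little-endian: lowest address holds the least-significant byte.
Reassemble most-significant byte first: 72 8D → 0x728D.
0x728D = 29325.

29325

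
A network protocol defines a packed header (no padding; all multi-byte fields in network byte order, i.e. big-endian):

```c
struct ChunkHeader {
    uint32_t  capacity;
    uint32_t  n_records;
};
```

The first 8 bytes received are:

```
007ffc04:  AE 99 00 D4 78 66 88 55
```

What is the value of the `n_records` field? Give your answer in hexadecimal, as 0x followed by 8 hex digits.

0x78668855

`n_records` follows `capacity` (4 bytes), so it starts at byte offset 4 and occupies 4 bytes.
Bytes at offsets 4..7: 78 66 88 55.
Big-endian stores the most-significant byte at the lowest address.
The bytes are already most-significant first: 0x78668855.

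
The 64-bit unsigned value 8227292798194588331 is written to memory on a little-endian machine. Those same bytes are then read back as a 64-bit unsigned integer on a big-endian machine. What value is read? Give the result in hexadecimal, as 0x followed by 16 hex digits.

8227292798194588331 in 64-bit hexadecimal is 0x722D3735BB849AAB.
Stored little-endian, the bytes at ascending addresses are AB 9A 84 BB 35 37 2D 72.
Read back as big-endian, the last byte is least significant, giving 0xAB9A84BB35372D72.

0xAB9A84BB35372D72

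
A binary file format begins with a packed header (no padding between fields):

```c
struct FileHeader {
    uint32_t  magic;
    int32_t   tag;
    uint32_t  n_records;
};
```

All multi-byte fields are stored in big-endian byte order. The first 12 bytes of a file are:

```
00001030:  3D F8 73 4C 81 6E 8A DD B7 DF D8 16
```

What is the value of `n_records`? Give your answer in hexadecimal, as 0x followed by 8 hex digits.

`n_records` follows `magic` (4 B), `tag` (4 B), so it starts at offset 4 + 4 = 8 and occupies 4 bytes.
Bytes at offsets 8..11: B7 DF D8 16.
In big-endian order the high byte comes first in memory.
The bytes are already most-significant first: 0xB7DFD816.

0xB7DFD816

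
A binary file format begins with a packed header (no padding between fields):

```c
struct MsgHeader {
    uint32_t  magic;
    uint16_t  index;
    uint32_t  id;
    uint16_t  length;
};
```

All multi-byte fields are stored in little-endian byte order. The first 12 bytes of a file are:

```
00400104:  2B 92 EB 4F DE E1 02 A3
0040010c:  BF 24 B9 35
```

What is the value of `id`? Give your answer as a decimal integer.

616538882

`id` follows `magic` (4 B), `index` (2 B), so it starts at offset 4 + 2 = 6 and occupies 4 bytes.
Bytes at offsets 6..9: 02 A3 BF 24.
Little-endian stores the least-significant byte at the lowest address.
Reassemble most-significant byte first: 24 BF A3 02 → 0x24BFA302.
0x24BFA302 = 616538882.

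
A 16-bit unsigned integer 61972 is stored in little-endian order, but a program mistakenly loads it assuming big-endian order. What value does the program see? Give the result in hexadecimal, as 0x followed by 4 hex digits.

61972 in 16-bit hexadecimal is 0xF214.
Stored little-endian, the bytes at ascending addresses are 14 F2.
Read back as big-endian, the last byte is least significant, giving 0x14F2.

0x14F2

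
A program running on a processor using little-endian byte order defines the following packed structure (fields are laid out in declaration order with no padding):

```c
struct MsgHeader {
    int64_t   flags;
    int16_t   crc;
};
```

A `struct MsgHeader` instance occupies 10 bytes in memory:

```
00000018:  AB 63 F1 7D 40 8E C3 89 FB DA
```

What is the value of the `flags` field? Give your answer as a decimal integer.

-8519809662412823637

`flags` is the first field, at byte offset 0, occupying 8 bytes.
Bytes at offsets 0..7: AB 63 F1 7D 40 8E C3 89.
In little-endian order the low byte comes first in memory.
Reassemble most-significant byte first: 89 C3 8E 40 7D F1 63 AB → 0x89C38E407DF163AB.
Top bit is set, so as a signed 64-bit value this is 0x89C38E407DF163AB − 2^64 = -8519809662412823637.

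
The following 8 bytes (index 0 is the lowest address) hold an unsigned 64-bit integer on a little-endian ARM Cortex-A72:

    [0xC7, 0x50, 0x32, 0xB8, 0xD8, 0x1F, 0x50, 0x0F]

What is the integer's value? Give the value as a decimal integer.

Little-endian stores the least-significant byte at the lowest address.
Reassemble most-significant byte first: 0F 50 1F D8 B8 32 50 C7 → 0x0F501FD8B83250C7.
0x0F501FD8B83250C7 = 1103416924369473735.

1103416924369473735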